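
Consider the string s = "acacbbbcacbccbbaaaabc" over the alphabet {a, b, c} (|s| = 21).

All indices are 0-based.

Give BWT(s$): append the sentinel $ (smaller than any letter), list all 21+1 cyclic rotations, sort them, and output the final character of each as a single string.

cbaaa$ccbccbabcbabcaab

rank  rotation                last
    0  $acacbbbcacbccbbaaaabc  c
    1  aaaabc$acacbbbcacbccbb  b
    2  aaabc$acacbbbcacbccbba  a
    3  aabc$acacbbbcacbccbbaa  a
    4  abc$acacbbbcacbccbbaaa  a
    5  acacbbbcacbccbbaaaabc$  $
    6  acbbbcacbccbbaaaabc$ac  c
    7  acbccbbaaaabc$acacbbbc  c
    8  baaaabc$acacbbbcacbccb  b
    9  bbaaaabc$acacbbbcacbcc  c
   10  bbbcacbccbbaaaabc$acac  c
   11  bbcacbccbbaaaabc$acacb  b
   12  bc$acacbbbcacbccbbaaaa  a
   13  bcacbccbbaaaabc$acacbb  b
   14  bccbbaaaabc$acacbbbcac  c
   15  c$acacbbbcacbccbbaaaab  b
   16  cacbbbcacbccbbaaaabc$a  a
   17  cacbccbbaaaabc$acacbbb  b
   18  cbbaaaabc$acacbbbcacbc  c
   19  cbbbcacbccbbaaaabc$aca  a
   20  cbccbbaaaabc$acacbbbca  a
   21  ccbbaaaabc$acacbbbcacb  b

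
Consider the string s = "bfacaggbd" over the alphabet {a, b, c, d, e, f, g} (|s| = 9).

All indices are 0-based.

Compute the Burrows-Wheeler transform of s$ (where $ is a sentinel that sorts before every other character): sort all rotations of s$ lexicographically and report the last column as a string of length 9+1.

dfcg$abbga

rank  rotation    last
    0  $bfacaggbd  d
    1  acaggbd$bf  f
    2  aggbd$bfac  c
    3  bd$bfacagg  g
    4  bfacaggbd$  $
    5  caggbd$bfa  a
    6  d$bfacaggb  b
    7  facaggbd$b  b
    8  gbd$bfacag  g
    9  ggbd$bfaca  a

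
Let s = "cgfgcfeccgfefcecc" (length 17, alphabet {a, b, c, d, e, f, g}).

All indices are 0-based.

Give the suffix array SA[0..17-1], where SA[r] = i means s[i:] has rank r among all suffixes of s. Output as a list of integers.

[16, 15, 7, 13, 4, 8, 0, 14, 6, 11, 12, 5, 10, 2, 3, 9, 1]

rank→(start, suffix):
  0 → (16, 'c')
  1 → (15, 'cc')
  2 → (7, 'ccgfefcecc')
  3 → (13, 'cecc')
  4 → (4, 'cfeccgfefcecc')
  5 → (8, 'cgfefcecc')
  6 → (0, 'cgfgcfeccgfefcecc')
  7 → (14, 'ecc')
  8 → (6, 'eccgfefcecc')
  9 → (11, 'efcecc')
  10 → (12, 'fcecc')
  11 → (5, 'feccgfefcecc')
  12 → (10, 'fefcecc')
  13 → (2, 'fgcfeccgfefcecc')
  14 → (3, 'gcfeccgfefcecc')
  15 → (9, 'gfefcecc')
  16 → (1, 'gfgcfeccgfefcecc')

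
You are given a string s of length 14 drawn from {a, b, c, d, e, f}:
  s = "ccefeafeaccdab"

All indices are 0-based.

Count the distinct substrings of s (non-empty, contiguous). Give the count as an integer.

sorted suffixes:
  #0 SA[0]=12  'ab'
  #1 SA[1]=8  'accdab'
  #2 SA[2]=5  'afeaccdab'
  #3 SA[3]=13  'b'
  #4 SA[4]=9  'ccdab'
  #5 SA[5]=0  'ccefeafeaccdab'
  #6 SA[6]=10  'cdab'
  #7 SA[7]=1  'cefeafeaccdab'
  #8 SA[8]=11  'dab'
  #9 SA[9]=7  'eaccdab'
  #10 SA[10]=4  'eafeaccdab'
  #11 SA[11]=2  'efeafeaccdab'
  #12 SA[12]=6  'feaccdab'
  #13 SA[13]=3  'feafeaccdab'

SA = [12, 8, 5, 13, 9, 0, 10, 1, 11, 7, 4, 2, 6, 3]
rank  pair      lcp
   1  s[12:],s[8:]  1  'a'
   2  s[8:],s[5:]  1  'a'
   3  s[5:],s[13:]  0  ''
   4  s[13:],s[9:]  0  ''
   5  s[9:],s[0:]  2  'cc'
   6  s[0:],s[10:]  1  'c'
   7  s[10:],s[1:]  1  'c'
   8  s[1:],s[11:]  0  ''
   9  s[11:],s[7:]  0  ''
  10  s[7:],s[4:]  2  'ea'
  11  s[4:],s[2:]  1  'e'
  12  s[2:],s[6:]  0  ''
  13  s[6:],s[3:]  3  'fea'

n(n+1)/2 = 14·15/2 = 105
Σ LCP = 0 + 1 + 1 + 0 + 0 + 2 + 1 + 1 + 0 + 0 + 2 + 1 + 0 + 3 = 12
distinct = 105 − 12 = 93

93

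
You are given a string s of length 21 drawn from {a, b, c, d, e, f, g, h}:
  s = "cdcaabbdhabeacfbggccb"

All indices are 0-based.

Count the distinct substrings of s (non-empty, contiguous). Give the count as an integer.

217

sorted suffixes:
  #0 SA[0]=3  'aabbdhabeacfbggccb'
  #1 SA[1]=4  'abbdhabeacfbggccb'
  #2 SA[2]=9  'abeacfbggccb'
  #3 SA[3]=12  'acfbggccb'
  #4 SA[4]=20  'b'
  #5 SA[5]=5  'bbdhabeacfbggccb'
  #6 SA[6]=6  'bdhabeacfbggccb'
  #7 SA[7]=10  'beacfbggccb'
  #8 SA[8]=15  'bggccb'
  #9 SA[9]=2  'caabbdhabeacfbggccb'
  #10 SA[10]=19  'cb'
  #11 SA[11]=18  'ccb'
  #12 SA[12]=0  'cdcaabbdhabeacfbggccb'
  #13 SA[13]=13  'cfbggccb'
  #14 SA[14]=1  'dcaabbdhabeacfbggccb'
  #15 SA[15]=7  'dhabeacfbggccb'
  #16 SA[16]=11  'eacfbggccb'
  #17 SA[17]=14  'fbggccb'
  #18 SA[18]=17  'gccb'
  #19 SA[19]=16  'ggccb'
  #20 SA[20]=8  'habeacfbggccb'

SA = [3, 4, 9, 12, 20, 5, 6, 10, 15, 2, 19, 18, 0, 13, 1, 7, 11, 14, 17, 16, 8]
i: (SA[i-1],SA[i]) lcp shared
  1: (3,4) 1 'a'
  2: (4,9) 2 'ab'
  3: (9,12) 1 'a'
  4: (12,20) 0 ''
  5: (20,5) 1 'b'
  6: (5,6) 1 'b'
  7: (6,10) 1 'b'
  8: (10,15) 1 'b'
  9: (15,2) 0 ''
  10: (2,19) 1 'c'
  11: (19,18) 1 'c'
  12: (18,0) 1 'c'
  13: (0,13) 1 'c'
  14: (13,1) 0 ''
  15: (1,7) 1 'd'
  16: (7,11) 0 ''
  17: (11,14) 0 ''
  18: (14,17) 0 ''
  19: (17,16) 1 'g'
  20: (16,8) 0 ''

n(n+1)/2 = 21·22/2 = 231
Σ LCP = 0 + 1 + 2 + 1 + 0 + 1 + 1 + 1 + 1 + 0 + 1 + 1 + 1 + 1 + 0 + 1 + 0 + 0 + 0 + 1 + 0 = 14
distinct = 231 − 14 = 217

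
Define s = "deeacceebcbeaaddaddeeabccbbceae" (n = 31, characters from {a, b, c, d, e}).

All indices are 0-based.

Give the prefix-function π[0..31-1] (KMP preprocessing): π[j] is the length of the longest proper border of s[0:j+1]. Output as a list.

[0, 0, 0, 0, 0, 0, 0, 0, 0, 0, 0, 0, 0, 0, 1, 1, 0, 1, 1, 2, 3, 4, 0, 0, 0, 0, 0, 0, 0, 0, 0]

π[0] = 0
j=1 s[j]='e': π[1]=0 (border '')
j=2 s[j]='e': π[2]=0 (border '')
j=3 s[j]='a': π[3]=0 (border '')
j=4 s[j]='c': π[4]=0 (border '')
j=5 s[j]='c': π[5]=0 (border '')
j=6 s[j]='e': π[6]=0 (border '')
j=7 s[j]='e': π[7]=0 (border '')
j=8 s[j]='b': π[8]=0 (border '')
j=9 s[j]='c': π[9]=0 (border '')
j=10 s[j]='b': π[10]=0 (border '')
j=11 s[j]='e': π[11]=0 (border '')
j=12 s[j]='a': π[12]=0 (border '')
j=13 s[j]='a': π[13]=0 (border '')
j=14 s[j]='d': π[14]=1 (border 'd')
j=15 s[j]='d': k: 1→0; π[15]=1 (border 'd')
j=16 s[j]='a': k: 1→0; π[16]=0 (border '')
j=17 s[j]='d': π[17]=1 (border 'd')
j=18 s[j]='d': k: 1→0; π[18]=1 (border 'd')
j=19 s[j]='e': π[19]=2 (border 'de')
j=20 s[j]='e': π[20]=3 (border 'dee')
j=21 s[j]='a': π[21]=4 (border 'deea')
j=22 s[j]='b': k: 4→0; π[22]=0 (border '')
j=23 s[j]='c': π[23]=0 (border '')
j=24 s[j]='c': π[24]=0 (border '')
j=25 s[j]='b': π[25]=0 (border '')
j=26 s[j]='b': π[26]=0 (border '')
j=27 s[j]='c': π[27]=0 (border '')
j=28 s[j]='e': π[28]=0 (border '')
j=29 s[j]='a': π[29]=0 (border '')
j=30 s[j]='e': π[30]=0 (border '')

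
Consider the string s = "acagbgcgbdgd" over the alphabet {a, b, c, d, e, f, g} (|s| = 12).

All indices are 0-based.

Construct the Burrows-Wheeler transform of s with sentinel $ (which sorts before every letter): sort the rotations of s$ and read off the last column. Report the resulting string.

rank  rotation       last
    0  $acagbgcgbdgd  d
    1  acagbgcgbdgd$  $
    2  agbgcgbdgd$ac  c
    3  bdgd$acagbgcg  g
    4  bgcgbdgd$acag  g
    5  cagbgcgbdgd$a  a
    6  cgbdgd$acagbg  g
    7  d$acagbgcgbdg  g
    8  dgd$acagbgcgb  b
    9  gbdgd$acagbgc  c
   10  gbgcgbdgd$aca  a
   11  gcgbdgd$acagb  b
   12  gd$acagbgcgbd  d

d$cggaggbcabd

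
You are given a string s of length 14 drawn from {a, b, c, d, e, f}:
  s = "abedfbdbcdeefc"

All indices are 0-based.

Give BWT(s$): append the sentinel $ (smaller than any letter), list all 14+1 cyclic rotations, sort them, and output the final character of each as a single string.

rank  rotation         last
    0  $abedfbdbcdeefc  c
    1  abedfbdbcdeefc$  $
    2  bcdeefc$abedfbd  d
    3  bdbcdeefc$abedf  f
    4  bedfbdbcdeefc$a  a
    5  c$abedfbdbcdeef  f
    6  cdeefc$abedfbdb  b
    7  dbcdeefc$abedfb  b
    8  deefc$abedfbdbc  c
    9  dfbdbcdeefc$abe  e
   10  edfbdbcdeefc$ab  b
   11  eefc$abedfbdbcd  d
   12  efc$abedfbdbcde  e
   13  fbdbcdeefc$abed  d
   14  fc$abedfbdbcdee  e

c$dfafbbcebdede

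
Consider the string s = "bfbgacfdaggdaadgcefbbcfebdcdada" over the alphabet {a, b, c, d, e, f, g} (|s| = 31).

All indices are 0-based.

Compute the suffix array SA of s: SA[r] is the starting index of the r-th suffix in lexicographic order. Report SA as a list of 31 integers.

[30, 12, 4, 28, 13, 8, 19, 20, 24, 0, 2, 26, 16, 5, 21, 29, 11, 27, 7, 25, 14, 23, 17, 18, 1, 6, 22, 3, 15, 10, 9]

rank→(start, suffix):
  0 → (30, 'a')
  1 → (12, 'aadgcefbbcfebdcdada')
  2 → (4, 'acfdaggdaadgcefbbcfebdcdada')
  3 → (28, 'ada')
  4 → (13, 'adgcefbbcfebdcdada')
  5 → (8, 'aggdaadgcefbbcfebdcdada')
  6 → (19, 'bbcfebdcdada')
  7 → (20, 'bcfebdcdada')
  8 → (24, 'bdcdada')
  9 → (0, 'bfbgacfdaggdaadgcefbbcfebdcdada')
  10 → (2, 'bgacfdaggdaadgcefbbcfebdcdada')
  11 → (26, 'cdada')
  12 → (16, 'cefbbcfebdcdada')
  13 → (5, 'cfdaggdaadgcefbbcfebdcdada')
  14 → (21, 'cfebdcdada')
  15 → (29, 'da')
  16 → (11, 'daadgcefbbcfebdcdada')
  17 → (27, 'dada')
  18 → (7, 'daggdaadgcefbbcfebdcdada')
  19 → (25, 'dcdada')
  20 → (14, 'dgcefbbcfebdcdada')
  21 → (23, 'ebdcdada')
  22 → (17, 'efbbcfebdcdada')
  23 → (18, 'fbbcfebdcdada')
  24 → (1, 'fbgacfdaggdaadgcefbbcfebdcdada')
  25 → (6, 'fdaggdaadgcefbbcfebdcdada')
  26 → (22, 'febdcdada')
  27 → (3, 'gacfdaggdaadgcefbbcfebdcdada')
  28 → (15, 'gcefbbcfebdcdada')
  29 → (10, 'gdaadgcefbbcfebdcdada')
  30 → (9, 'ggdaadgcefbbcfebdcdada')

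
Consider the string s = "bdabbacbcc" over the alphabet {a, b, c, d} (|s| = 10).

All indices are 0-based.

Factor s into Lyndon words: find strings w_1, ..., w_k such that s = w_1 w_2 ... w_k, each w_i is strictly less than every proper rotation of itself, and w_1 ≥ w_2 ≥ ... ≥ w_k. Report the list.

["bd", "abbacbcc"]

emit factor 1: 'bd' (i=0, period=2)
emit factor 2: 'abbacbcc' (i=2, period=8)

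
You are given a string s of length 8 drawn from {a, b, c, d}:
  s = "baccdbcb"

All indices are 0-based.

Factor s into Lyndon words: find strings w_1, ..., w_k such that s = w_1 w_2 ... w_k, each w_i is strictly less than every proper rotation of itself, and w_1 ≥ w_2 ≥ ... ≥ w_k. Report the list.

emit factor 1: 'b' (i=0, period=1)
emit factor 2: 'accdbcb' (i=1, period=7)

["b", "accdbcb"]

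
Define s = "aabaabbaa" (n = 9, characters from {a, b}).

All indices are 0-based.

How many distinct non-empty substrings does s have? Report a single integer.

32

rank | idx | suffix
   0 |   8 | a
   1 |   7 | aa
   2 |   0 | aabaabbaa
   3 |   3 | aabbaa
   4 |   1 | abaabbaa
   5 |   4 | abbaa
   6 |   6 | baa
   7 |   2 | baabbaa
   8 |   5 | bbaa

SA = [8, 7, 0, 3, 1, 4, 6, 2, 5]
i: (SA[i-1],SA[i]) lcp shared
  1: (8,7) 1 'a'
  2: (7,0) 2 'aa'
  3: (0,3) 3 'aab'
  4: (3,1) 1 'a'
  5: (1,4) 2 'ab'
  6: (4,6) 0 ''
  7: (6,2) 3 'baa'
  8: (2,5) 1 'b'

n(n+1)/2 = 9·10/2 = 45
Σ LCP = 0 + 1 + 2 + 3 + 1 + 2 + 0 + 3 + 1 = 13
distinct = 45 − 13 = 32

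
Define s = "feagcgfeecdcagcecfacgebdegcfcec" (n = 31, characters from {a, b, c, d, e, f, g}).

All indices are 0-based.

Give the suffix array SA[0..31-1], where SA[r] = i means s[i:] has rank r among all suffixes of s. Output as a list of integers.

rank | idx | suffix
   0 |  18 | acgebdegcfcec
   1 |  12 | agcecfacgebdegcfcec
   2 |   2 | agcgfeecdcagcecfacgebdegcfcec
   3 |  22 | bdegcfcec
   4 |  30 | c
   5 |  11 | cagcecfacgebdegcfcec
   6 |   9 | cdcagcecfacgebdegcfcec
   7 |  28 | cec
   8 |  14 | cecfacgebdegcfcec
   9 |  16 | cfacgebdegcfcec
  10 |  26 | cfcec
  11 |  19 | cgebdegcfcec
  12 |   4 | cgfeecdcagcecfacgebdegcfcec
  13 |  10 | dcagcecfacgebdegcfcec
  14 |  23 | degcfcec
  15 |   1 | eagcgfeecdcagcecfacgebdegcfcec
  16 |  21 | ebdegcfcec
  17 |  29 | ec
  18 |   8 | ecdcagcecfacgebdegcfcec
  19 |  15 | ecfacgebdegcfcec
  20 |   7 | eecdcagcecfacgebdegcfcec
  21 |  24 | egcfcec
  22 |  17 | facgebdegcfcec
  23 |  27 | fcec
  24 |   0 | feagcgfeecdcagcecfacgebdegcfcec
  25 |   6 | feecdcagcecfacgebdegcfcec
  26 |  13 | gcecfacgebdegcfcec
  27 |  25 | gcfcec
  28 |   3 | gcgfeecdcagcecfacgebdegcfcec
  29 |  20 | gebdegcfcec
  30 |   5 | gfeecdcagcecfacgebdegcfcec

[18, 12, 2, 22, 30, 11, 9, 28, 14, 16, 26, 19, 4, 10, 23, 1, 21, 29, 8, 15, 7, 24, 17, 27, 0, 6, 13, 25, 3, 20, 5]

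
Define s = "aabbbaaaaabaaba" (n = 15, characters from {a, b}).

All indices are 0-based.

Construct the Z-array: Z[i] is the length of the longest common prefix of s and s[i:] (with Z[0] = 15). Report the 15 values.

Z[0]=15
i=1: outside box; Z[1]=1 extend→box=[1,2)
i=2: outside box; Z[2]=0
i=3: outside box; Z[3]=0
i=4: outside box; Z[4]=0
i=5: outside box; Z[5]=2 extend→box=[5,7)
i=6: min(r-i=1, Z[1]=1)=1; Z[6]=2 extend→box=[6,8)
i=7: min(r-i=1, Z[1]=1)=1; Z[7]=2 extend→box=[7,9)
i=8: min(r-i=1, Z[1]=1)=1; Z[8]=3 extend→box=[8,11)
i=9: min(r-i=2, Z[1]=1)=1; Z[9]=1
i=10: min(r-i=1, Z[2]=0)=0; Z[10]=0
i=11: outside box; Z[11]=3 extend→box=[11,14)
i=12: min(r-i=2, Z[1]=1)=1; Z[12]=1
i=13: min(r-i=1, Z[2]=0)=0; Z[13]=0
i=14: outside box; Z[14]=1 extend→box=[14,15)

[15, 1, 0, 0, 0, 2, 2, 2, 3, 1, 0, 3, 1, 0, 1]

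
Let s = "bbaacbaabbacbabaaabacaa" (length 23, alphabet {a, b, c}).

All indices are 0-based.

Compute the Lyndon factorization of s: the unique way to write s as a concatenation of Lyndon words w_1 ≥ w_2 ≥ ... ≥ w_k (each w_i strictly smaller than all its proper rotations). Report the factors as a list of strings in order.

emit factor 1: 'b' (i=0, period=1)
emit factor 2: 'b' (i=1, period=1)
emit factor 3: 'aacb' (i=2, period=4)
emit factor 4: 'aabbacbab' (i=6, period=9)
emit factor 5: 'aaabac' (i=15, period=6)
emit factor 6: 'a' (i=21, period=1)
emit factor 7: 'a' (i=22, period=1)

["b", "b", "aacb", "aabbacbab", "aaabac", "a", "a"]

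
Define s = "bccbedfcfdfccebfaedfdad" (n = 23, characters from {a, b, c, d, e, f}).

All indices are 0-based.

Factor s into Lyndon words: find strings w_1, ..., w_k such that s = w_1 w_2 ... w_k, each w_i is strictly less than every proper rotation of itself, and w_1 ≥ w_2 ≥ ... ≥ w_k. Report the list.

emit factor 1: 'bccbedfcfdfccebf' (i=0, period=16)
emit factor 2: 'aedfd' (i=16, period=5)
emit factor 3: 'ad' (i=21, period=2)

["bccbedfcfdfccebf", "aedfd", "ad"]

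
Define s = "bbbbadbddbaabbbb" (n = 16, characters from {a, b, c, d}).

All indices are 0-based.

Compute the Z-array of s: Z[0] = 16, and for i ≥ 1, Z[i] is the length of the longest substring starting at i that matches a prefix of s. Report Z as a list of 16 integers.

[16, 3, 2, 1, 0, 0, 1, 0, 0, 1, 0, 0, 4, 3, 2, 1]

Z[0]=16
i=1: i≥r, start 0; Z[1]=3 grow→box=[1,4)
i=2: min(r-i=2, Z[1]=3)=2; Z[2]=2
i=3: min(r-i=1, Z[2]=2)=1; Z[3]=1
i=4: i≥r, start 0; Z[4]=0
i=5: i≥r, start 0; Z[5]=0
i=6: i≥r, start 0; Z[6]=1 grow→box=[6,7)
i=7: i≥r, start 0; Z[7]=0
i=8: i≥r, start 0; Z[8]=0
i=9: i≥r, start 0; Z[9]=1 grow→box=[9,10)
i=10: i≥r, start 0; Z[10]=0
i=11: i≥r, start 0; Z[11]=0
i=12: i≥r, start 0; Z[12]=4 grow→box=[12,16)
i=13: min(r-i=3, Z[1]=3)=3; Z[13]=3
i=14: min(r-i=2, Z[2]=2)=2; Z[14]=2
i=15: min(r-i=1, Z[3]=1)=1; Z[15]=1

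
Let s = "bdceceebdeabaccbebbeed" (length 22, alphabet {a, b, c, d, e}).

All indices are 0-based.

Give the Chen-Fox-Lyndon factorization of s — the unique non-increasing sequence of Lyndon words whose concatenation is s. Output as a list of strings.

emit factor 1: 'bdceceebde' (i=0, period=10)
emit factor 2: 'abaccbebbeed' (i=10, period=12)

["bdceceebde", "abaccbebbeed"]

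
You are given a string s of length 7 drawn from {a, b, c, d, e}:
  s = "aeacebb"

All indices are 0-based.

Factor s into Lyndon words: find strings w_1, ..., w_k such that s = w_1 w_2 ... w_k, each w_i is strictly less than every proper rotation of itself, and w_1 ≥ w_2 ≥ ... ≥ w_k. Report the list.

emit factor 1: 'ae' (i=0, period=2)
emit factor 2: 'acebb' (i=2, period=5)

["ae", "acebb"]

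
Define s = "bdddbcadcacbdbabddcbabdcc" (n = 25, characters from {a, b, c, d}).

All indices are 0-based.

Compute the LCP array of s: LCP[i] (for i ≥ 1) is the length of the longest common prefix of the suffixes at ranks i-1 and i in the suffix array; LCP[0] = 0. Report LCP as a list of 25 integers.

[0, 3, 1, 1, 0, 4, 1, 1, 2, 2, 3, 0, 1, 2, 1, 2, 1, 0, 2, 1, 2, 2, 1, 2, 2]

rank→(start, suffix):
  0 → (20, 'abdcc')
  1 → (14, 'abddcbabdcc')
  2 → (9, 'acbdbabddcbabdcc')
  3 → (6, 'adcacbdbabddcbabdcc')
  4 → (19, 'babdcc')
  5 → (13, 'babddcbabdcc')
  6 → (4, 'bcadcacbdbabddcbabdcc')
  7 → (11, 'bdbabddcbabdcc')
  8 → (21, 'bdcc')
  9 → (15, 'bddcbabdcc')
  10 → (0, 'bdddbcadcacbdbabddcbabdcc')
  11 → (24, 'c')
  12 → (8, 'cacbdbabddcbabdcc')
  13 → (5, 'cadcacbdbabddcbabdcc')
  14 → (18, 'cbabdcc')
  15 → (10, 'cbdbabddcbabdcc')
  16 → (23, 'cc')
  17 → (12, 'dbabddcbabdcc')
  18 → (3, 'dbcadcacbdbabddcbabdcc')
  19 → (7, 'dcacbdbabddcbabdcc')
  20 → (17, 'dcbabdcc')
  21 → (22, 'dcc')
  22 → (2, 'ddbcadcacbdbabddcbabdcc')
  23 → (16, 'ddcbabdcc')
  24 → (1, 'dddbcadcacbdbabddcbabdcc')

SA = [20, 14, 9, 6, 19, 13, 4, 11, 21, 15, 0, 24, 8, 5, 18, 10, 23, 12, 3, 7, 17, 22, 2, 16, 1]
i: (SA[i-1],SA[i]) lcp shared
  1: (20,14) 3 'abd'
  2: (14,9) 1 'a'
  3: (9,6) 1 'a'
  4: (6,19) 0 ''
  5: (19,13) 4 'babd'
  6: (13,4) 1 'b'
  7: (4,11) 1 'b'
  8: (11,21) 2 'bd'
  9: (21,15) 2 'bd'
  10: (15,0) 3 'bdd'
  11: (0,24) 0 ''
  12: (24,8) 1 'c'
  13: (8,5) 2 'ca'
  14: (5,18) 1 'c'
  15: (18,10) 2 'cb'
  16: (10,23) 1 'c'
  17: (23,12) 0 ''
  18: (12,3) 2 'db'
  19: (3,7) 1 'd'
  20: (7,17) 2 'dc'
  21: (17,22) 2 'dc'
  22: (22,2) 1 'd'
  23: (2,16) 2 'dd'
  24: (16,1) 2 'dd'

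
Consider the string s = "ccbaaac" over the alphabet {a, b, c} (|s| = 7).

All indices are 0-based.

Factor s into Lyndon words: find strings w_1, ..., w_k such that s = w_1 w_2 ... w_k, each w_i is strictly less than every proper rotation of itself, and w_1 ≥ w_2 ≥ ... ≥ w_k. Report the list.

emit factor 1: 'c' (i=0, period=1)
emit factor 2: 'c' (i=1, period=1)
emit factor 3: 'b' (i=2, period=1)
emit factor 4: 'aaac' (i=3, period=4)

["c", "c", "b", "aaac"]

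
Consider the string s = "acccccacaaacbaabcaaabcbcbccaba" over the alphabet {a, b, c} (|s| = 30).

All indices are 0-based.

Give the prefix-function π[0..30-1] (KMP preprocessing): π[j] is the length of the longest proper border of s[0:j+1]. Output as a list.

π[0] = 0
j=1 s[j]='c': π[1]=0 (border '')
j=2 s[j]='c': π[2]=0 (border '')
j=3 s[j]='c': π[3]=0 (border '')
j=4 s[j]='c': π[4]=0 (border '')
j=5 s[j]='c': π[5]=0 (border '')
j=6 s[j]='a': π[6]=1 (border 'a')
j=7 s[j]='c': π[7]=2 (border 'ac')
j=8 s[j]='a': k: 2→0; π[8]=1 (border 'a')
j=9 s[j]='a': k: 1→0; π[9]=1 (border 'a')
j=10 s[j]='a': k: 1→0; π[10]=1 (border 'a')
j=11 s[j]='c': π[11]=2 (border 'ac')
j=12 s[j]='b': k: 2→0; π[12]=0 (border '')
j=13 s[j]='a': π[13]=1 (border 'a')
j=14 s[j]='a': k: 1→0; π[14]=1 (border 'a')
j=15 s[j]='b': k: 1→0; π[15]=0 (border '')
j=16 s[j]='c': π[16]=0 (border '')
j=17 s[j]='a': π[17]=1 (border 'a')
j=18 s[j]='a': k: 1→0; π[18]=1 (border 'a')
j=19 s[j]='a': k: 1→0; π[19]=1 (border 'a')
j=20 s[j]='b': k: 1→0; π[20]=0 (border '')
j=21 s[j]='c': π[21]=0 (border '')
j=22 s[j]='b': π[22]=0 (border '')
j=23 s[j]='c': π[23]=0 (border '')
j=24 s[j]='b': π[24]=0 (border '')
j=25 s[j]='c': π[25]=0 (border '')
j=26 s[j]='c': π[26]=0 (border '')
j=27 s[j]='a': π[27]=1 (border 'a')
j=28 s[j]='b': k: 1→0; π[28]=0 (border '')
j=29 s[j]='a': π[29]=1 (border 'a')

[0, 0, 0, 0, 0, 0, 1, 2, 1, 1, 1, 2, 0, 1, 1, 0, 0, 1, 1, 1, 0, 0, 0, 0, 0, 0, 0, 1, 0, 1]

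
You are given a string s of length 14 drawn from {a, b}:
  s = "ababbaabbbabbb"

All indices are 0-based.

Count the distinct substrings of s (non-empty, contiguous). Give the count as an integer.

rank | idx | suffix
   0 |   5 | aabbbabbb
   1 |   0 | ababbaabbbabbb
   2 |   2 | abbaabbbabbb
   3 |  10 | abbb
   4 |   6 | abbbabbb
   5 |  13 | b
   6 |   4 | baabbbabbb
   7 |   1 | babbaabbbabbb
   8 |   9 | babbb
   9 |  12 | bb
  10 |   3 | bbaabbbabbb
  11 |   8 | bbabbb
  12 |  11 | bbb
  13 |   7 | bbbabbb

SA = [5, 0, 2, 10, 6, 13, 4, 1, 9, 12, 3, 8, 11, 7]
rank  pair      lcp
   1  s[5:],s[0:]  1  'a'
   2  s[0:],s[2:]  2  'ab'
   3  s[2:],s[10:]  3  'abb'
   4  s[10:],s[6:]  4  'abbb'
   5  s[6:],s[13:]  0  ''
   6  s[13:],s[4:]  1  'b'
   7  s[4:],s[1:]  2  'ba'
   8  s[1:],s[9:]  4  'babb'
   9  s[9:],s[12:]  1  'b'
  10  s[12:],s[3:]  2  'bb'
  11  s[3:],s[8:]  3  'bba'
  12  s[8:],s[11:]  2  'bb'
  13  s[11:],s[7:]  3  'bbb'

n(n+1)/2 = 14·15/2 = 105
Σ LCP = 0 + 1 + 2 + 3 + 4 + 0 + 1 + 2 + 4 + 1 + 2 + 3 + 2 + 3 = 28
distinct = 105 − 28 = 77

77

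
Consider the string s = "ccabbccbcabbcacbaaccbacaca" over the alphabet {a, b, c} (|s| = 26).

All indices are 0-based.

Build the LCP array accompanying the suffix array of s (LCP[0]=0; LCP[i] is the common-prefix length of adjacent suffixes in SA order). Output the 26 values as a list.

sorted suffixes:
  #0 SA[0]=25  'a'
  #1 SA[1]=16  'aaccbacaca'
  #2 SA[2]=9  'abbcacbaaccbacaca'
  #3 SA[3]=2  'abbccbcabbcacbaaccbacaca'
  #4 SA[4]=23  'aca'
  #5 SA[5]=21  'acaca'
  #6 SA[6]=13  'acbaaccbacaca'
  #7 SA[7]=17  'accbacaca'
  #8 SA[8]=15  'baaccbacaca'
  #9 SA[9]=20  'bacaca'
  #10 SA[10]=10  'bbcacbaaccbacaca'
  #11 SA[11]=3  'bbccbcabbcacbaaccbacaca'
  #12 SA[12]=7  'bcabbcacbaaccbacaca'
  #13 SA[13]=11  'bcacbaaccbacaca'
  #14 SA[14]=4  'bccbcabbcacbaaccbacaca'
  #15 SA[15]=24  'ca'
  #16 SA[16]=8  'cabbcacbaaccbacaca'
  #17 SA[17]=1  'cabbccbcabbcacbaaccbacaca'
  #18 SA[18]=22  'caca'
  #19 SA[19]=12  'cacbaaccbacaca'
  #20 SA[20]=14  'cbaaccbacaca'
  #21 SA[21]=19  'cbacaca'
  #22 SA[22]=6  'cbcabbcacbaaccbacaca'
  #23 SA[23]=0  'ccabbccbcabbcacbaaccbacaca'
  #24 SA[24]=18  'ccbacaca'
  #25 SA[25]=5  'ccbcabbcacbaaccbacaca'

SA = [25, 16, 9, 2, 23, 21, 13, 17, 15, 20, 10, 3, 7, 11, 4, 24, 8, 1, 22, 12, 14, 19, 6, 0, 18, 5]
i: (SA[i-1],SA[i]) lcp shared
  1: (25,16) 1 'a'
  2: (16,9) 1 'a'
  3: (9,2) 4 'abbc'
  4: (2,23) 1 'a'
  5: (23,21) 3 'aca'
  6: (21,13) 2 'ac'
  7: (13,17) 2 'ac'
  8: (17,15) 0 ''
  9: (15,20) 2 'ba'
  10: (20,10) 1 'b'
  11: (10,3) 3 'bbc'
  12: (3,7) 1 'b'
  13: (7,11) 3 'bca'
  14: (11,4) 2 'bc'
  15: (4,24) 0 ''
  16: (24,8) 2 'ca'
  17: (8,1) 5 'cabbc'
  18: (1,22) 2 'ca'
  19: (22,12) 3 'cac'
  20: (12,14) 1 'c'
  21: (14,19) 3 'cba'
  22: (19,6) 2 'cb'
  23: (6,0) 1 'c'
  24: (0,18) 2 'cc'
  25: (18,5) 3 'ccb'

[0, 1, 1, 4, 1, 3, 2, 2, 0, 2, 1, 3, 1, 3, 2, 0, 2, 5, 2, 3, 1, 3, 2, 1, 2, 3]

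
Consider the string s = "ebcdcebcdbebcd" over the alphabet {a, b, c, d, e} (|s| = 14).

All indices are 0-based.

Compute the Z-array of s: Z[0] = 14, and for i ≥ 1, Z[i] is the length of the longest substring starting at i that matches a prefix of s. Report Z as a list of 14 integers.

[14, 0, 0, 0, 0, 4, 0, 0, 0, 0, 4, 0, 0, 0]

Z[0]=14
i=1: outside box; Z[1]=0
i=2: outside box; Z[2]=0
i=3: outside box; Z[3]=0
i=4: outside box; Z[4]=0
i=5: outside box; Z[5]=4 extend→box=[5,9)
i=6: min(r-i=3, Z[1]=0)=0; Z[6]=0
i=7: min(r-i=2, Z[2]=0)=0; Z[7]=0
i=8: min(r-i=1, Z[3]=0)=0; Z[8]=0
i=9: outside box; Z[9]=0
i=10: outside box; Z[10]=4 extend→box=[10,14)
i=11: min(r-i=3, Z[1]=0)=0; Z[11]=0
i=12: min(r-i=2, Z[2]=0)=0; Z[12]=0
i=13: min(r-i=1, Z[3]=0)=0; Z[13]=0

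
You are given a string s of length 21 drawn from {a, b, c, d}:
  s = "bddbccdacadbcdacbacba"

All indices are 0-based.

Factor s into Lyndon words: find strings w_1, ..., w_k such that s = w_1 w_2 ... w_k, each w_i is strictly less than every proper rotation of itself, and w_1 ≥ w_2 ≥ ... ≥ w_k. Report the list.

["bdd", "bccd", "acadbcdacbacb", "a"]

emit factor 1: 'bdd' (i=0, period=3)
emit factor 2: 'bccd' (i=3, period=4)
emit factor 3: 'acadbcdacbacb' (i=7, period=13)
emit factor 4: 'a' (i=20, period=1)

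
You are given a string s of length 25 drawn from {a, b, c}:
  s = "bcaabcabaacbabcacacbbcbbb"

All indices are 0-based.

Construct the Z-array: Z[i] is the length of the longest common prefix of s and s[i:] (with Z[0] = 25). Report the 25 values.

Z[0]=25
i=1: outside box; Z[1]=0
i=2: outside box; Z[2]=0
i=3: outside box; Z[3]=0
i=4: outside box; Z[4]=3 scan→box=[4,7)
i=5: min(r-i=2, Z[1]=0)=0; Z[5]=0
i=6: min(r-i=1, Z[2]=0)=0; Z[6]=0
i=7: outside box; Z[7]=1 scan→box=[7,8)
i=8: outside box; Z[8]=0
i=9: outside box; Z[9]=0
i=10: outside box; Z[10]=0
i=11: outside box; Z[11]=1 scan→box=[11,12)
i=12: outside box; Z[12]=0
i=13: outside box; Z[13]=3 scan→box=[13,16)
i=14: min(r-i=2, Z[1]=0)=0; Z[14]=0
i=15: min(r-i=1, Z[2]=0)=0; Z[15]=0
i=16: outside box; Z[16]=0
i=17: outside box; Z[17]=0
i=18: outside box; Z[18]=0
i=19: outside box; Z[19]=1 scan→box=[19,20)
i=20: outside box; Z[20]=2 scan→box=[20,22)
i=21: min(r-i=1, Z[1]=0)=0; Z[21]=0
i=22: outside box; Z[22]=1 scan→box=[22,23)
i=23: outside box; Z[23]=1 scan→box=[23,24)
i=24: outside box; Z[24]=1 scan→box=[24,25)

[25, 0, 0, 0, 3, 0, 0, 1, 0, 0, 0, 1, 0, 3, 0, 0, 0, 0, 0, 1, 2, 0, 1, 1, 1]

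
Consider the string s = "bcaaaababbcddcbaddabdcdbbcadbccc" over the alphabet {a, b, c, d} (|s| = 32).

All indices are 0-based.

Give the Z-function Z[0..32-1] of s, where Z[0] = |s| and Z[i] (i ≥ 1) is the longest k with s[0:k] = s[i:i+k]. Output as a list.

Z[0]=32
i=1: i≥r, start 0; Z[1]=0
i=2: i≥r, start 0; Z[2]=0
i=3: i≥r, start 0; Z[3]=0
i=4: i≥r, start 0; Z[4]=0
i=5: i≥r, start 0; Z[5]=0
i=6: i≥r, start 0; Z[6]=1 extend→box=[6,7)
i=7: i≥r, start 0; Z[7]=0
i=8: i≥r, start 0; Z[8]=1 extend→box=[8,9)
i=9: i≥r, start 0; Z[9]=2 extend→box=[9,11)
i=10: min(r-i=1, Z[1]=0)=0; Z[10]=0
i=11: i≥r, start 0; Z[11]=0
i=12: i≥r, start 0; Z[12]=0
i=13: i≥r, start 0; Z[13]=0
i=14: i≥r, start 0; Z[14]=1 extend→box=[14,15)
i=15: i≥r, start 0; Z[15]=0
i=16: i≥r, start 0; Z[16]=0
i=17: i≥r, start 0; Z[17]=0
i=18: i≥r, start 0; Z[18]=0
i=19: i≥r, start 0; Z[19]=1 extend→box=[19,20)
i=20: i≥r, start 0; Z[20]=0
i=21: i≥r, start 0; Z[21]=0
i=22: i≥r, start 0; Z[22]=0
i=23: i≥r, start 0; Z[23]=1 extend→box=[23,24)
i=24: i≥r, start 0; Z[24]=3 extend→box=[24,27)
i=25: min(r-i=2, Z[1]=0)=0; Z[25]=0
i=26: min(r-i=1, Z[2]=0)=0; Z[26]=0
i=27: i≥r, start 0; Z[27]=0
i=28: i≥r, start 0; Z[28]=2 extend→box=[28,30)
i=29: min(r-i=1, Z[1]=0)=0; Z[29]=0
i=30: i≥r, start 0; Z[30]=0
i=31: i≥r, start 0; Z[31]=0

[32, 0, 0, 0, 0, 0, 1, 0, 1, 2, 0, 0, 0, 0, 1, 0, 0, 0, 0, 1, 0, 0, 0, 1, 3, 0, 0, 0, 2, 0, 0, 0]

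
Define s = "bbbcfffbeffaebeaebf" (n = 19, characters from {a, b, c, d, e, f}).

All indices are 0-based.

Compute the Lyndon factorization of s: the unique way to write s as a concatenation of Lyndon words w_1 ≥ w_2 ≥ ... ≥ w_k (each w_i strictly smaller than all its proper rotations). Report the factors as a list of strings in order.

emit factor 1: 'bbbcfffbeff' (i=0, period=11)
emit factor 2: 'aebeaebf' (i=11, period=8)

["bbbcfffbeff", "aebeaebf"]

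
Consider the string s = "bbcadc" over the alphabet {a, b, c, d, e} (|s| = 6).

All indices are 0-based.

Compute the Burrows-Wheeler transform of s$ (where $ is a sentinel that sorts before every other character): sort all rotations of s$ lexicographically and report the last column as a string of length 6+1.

cc$bdba

rank  rotation last
    0  $bbcadc  c
    1  adc$bbc  c
    2  bbcadc$  $
    3  bcadc$b  b
    4  c$bbcad  d
    5  cadc$bb  b
    6  dc$bbca  a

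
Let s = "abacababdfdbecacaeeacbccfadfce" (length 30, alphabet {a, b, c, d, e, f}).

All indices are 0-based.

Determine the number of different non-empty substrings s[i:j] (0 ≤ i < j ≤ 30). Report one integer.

431

rank | idx | suffix
   0 |   4 | ababdfdbecacaeeacbccfadfce
   1 |   0 | abacababdfdbecacaeeacbccfadfce
   2 |   6 | abdfdbecacaeeacbccfadfce
   3 |   2 | acababdfdbecacaeeacbccfadfce
   4 |  14 | acaeeacbccfadfce
   5 |  19 | acbccfadfce
   6 |  25 | adfce
   7 |  16 | aeeacbccfadfce
   8 |   5 | babdfdbecacaeeacbccfadfce
   9 |   1 | bacababdfdbecacaeeacbccfadfce
  10 |  21 | bccfadfce
  11 |   7 | bdfdbecacaeeacbccfadfce
  12 |  11 | becacaeeacbccfadfce
  13 |   3 | cababdfdbecacaeeacbccfadfce
  14 |  13 | cacaeeacbccfadfce
  15 |  15 | caeeacbccfadfce
  16 |  20 | cbccfadfce
  17 |  22 | ccfadfce
  18 |  28 | ce
  19 |  23 | cfadfce
  20 |  10 | dbecacaeeacbccfadfce
  21 |  26 | dfce
  22 |   8 | dfdbecacaeeacbccfadfce
  23 |  29 | e
  24 |  18 | eacbccfadfce
  25 |  12 | ecacaeeacbccfadfce
  26 |  17 | eeacbccfadfce
  27 |  24 | fadfce
  28 |  27 | fce
  29 |   9 | fdbecacaeeacbccfadfce

SA = [4, 0, 6, 2, 14, 19, 25, 16, 5, 1, 21, 7, 11, 3, 13, 15, 20, 22, 28, 23, 10, 26, 8, 29, 18, 12, 17, 24, 27, 9]
[i] adj suffixes → lcp
  [1] 4/0 → 3 ('aba')
  [2] 0/6 → 2 ('ab')
  [3] 6/2 → 1 ('a')
  [4] 2/14 → 3 ('aca')
  [5] 14/19 → 2 ('ac')
  [6] 19/25 → 1 ('a')
  [7] 25/16 → 1 ('a')
  [8] 16/5 → 0 ('')
  [9] 5/1 → 2 ('ba')
  [10] 1/21 → 1 ('b')
  [11] 21/7 → 1 ('b')
  [12] 7/11 → 1 ('b')
  [13] 11/3 → 0 ('')
  [14] 3/13 → 2 ('ca')
  [15] 13/15 → 2 ('ca')
  [16] 15/20 → 1 ('c')
  [17] 20/22 → 1 ('c')
  [18] 22/28 → 1 ('c')
  [19] 28/23 → 1 ('c')
  [20] 23/10 → 0 ('')
  [21] 10/26 → 1 ('d')
  [22] 26/8 → 2 ('df')
  [23] 8/29 → 0 ('')
  [24] 29/18 → 1 ('e')
  [25] 18/12 → 1 ('e')
  [26] 12/17 → 1 ('e')
  [27] 17/24 → 0 ('')
  [28] 24/27 → 1 ('f')
  [29] 27/9 → 1 ('f')

n(n+1)/2 = 30·31/2 = 465
Σ LCP = 0 + 3 + 2 + 1 + 3 + 2 + 1 + 1 + 0 + 2 + 1 + 1 + 1 + 0 + 2 + 2 + 1 + 1 + 1 + 1 + 0 + 1 + 2 + 0 + 1 + 1 + 1 + 0 + 1 + 1 = 34
distinct = 465 − 34 = 431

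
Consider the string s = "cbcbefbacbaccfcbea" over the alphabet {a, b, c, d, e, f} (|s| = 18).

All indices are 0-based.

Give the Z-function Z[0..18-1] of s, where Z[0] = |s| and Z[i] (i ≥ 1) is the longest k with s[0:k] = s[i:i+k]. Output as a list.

[18, 0, 2, 0, 0, 0, 0, 0, 2, 0, 0, 1, 1, 0, 2, 0, 0, 0]

Z[0]=18
i=1: fresh scan; Z[1]=0
i=2: fresh scan; Z[2]=2 scan→box=[2,4)
i=3: min(r-i=1, Z[1]=0)=0; Z[3]=0
i=4: fresh scan; Z[4]=0
i=5: fresh scan; Z[5]=0
i=6: fresh scan; Z[6]=0
i=7: fresh scan; Z[7]=0
i=8: fresh scan; Z[8]=2 scan→box=[8,10)
i=9: min(r-i=1, Z[1]=0)=0; Z[9]=0
i=10: fresh scan; Z[10]=0
i=11: fresh scan; Z[11]=1 scan→box=[11,12)
i=12: fresh scan; Z[12]=1 scan→box=[12,13)
i=13: fresh scan; Z[13]=0
i=14: fresh scan; Z[14]=2 scan→box=[14,16)
i=15: min(r-i=1, Z[1]=0)=0; Z[15]=0
i=16: fresh scan; Z[16]=0
i=17: fresh scan; Z[17]=0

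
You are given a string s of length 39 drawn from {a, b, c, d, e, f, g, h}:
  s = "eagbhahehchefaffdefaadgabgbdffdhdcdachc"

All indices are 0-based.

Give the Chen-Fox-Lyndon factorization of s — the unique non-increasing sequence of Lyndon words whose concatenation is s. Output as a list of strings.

["e", "agbhahehchef", "affdef", "aadgabgbdffdhdcdachc"]

emit factor 1: 'e' (i=0, period=1)
emit factor 2: 'agbhahehchef' (i=1, period=12)
emit factor 3: 'affdef' (i=13, period=6)
emit factor 4: 'aadgabgbdffdhdcdachc' (i=19, period=20)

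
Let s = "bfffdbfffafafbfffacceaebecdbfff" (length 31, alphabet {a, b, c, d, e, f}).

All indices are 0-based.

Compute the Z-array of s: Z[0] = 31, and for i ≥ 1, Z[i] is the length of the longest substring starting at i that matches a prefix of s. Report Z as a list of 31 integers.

Z[0]=31
i=1: i≥r, start 0; Z[1]=0
i=2: i≥r, start 0; Z[2]=0
i=3: i≥r, start 0; Z[3]=0
i=4: i≥r, start 0; Z[4]=0
i=5: i≥r, start 0; Z[5]=4 grow→box=[5,9)
i=6: min(r-i=3, Z[1]=0)=0; Z[6]=0
i=7: min(r-i=2, Z[2]=0)=0; Z[7]=0
i=8: min(r-i=1, Z[3]=0)=0; Z[8]=0
i=9: i≥r, start 0; Z[9]=0
i=10: i≥r, start 0; Z[10]=0
i=11: i≥r, start 0; Z[11]=0
i=12: i≥r, start 0; Z[12]=0
i=13: i≥r, start 0; Z[13]=4 grow→box=[13,17)
i=14: min(r-i=3, Z[1]=0)=0; Z[14]=0
i=15: min(r-i=2, Z[2]=0)=0; Z[15]=0
i=16: min(r-i=1, Z[3]=0)=0; Z[16]=0
i=17: i≥r, start 0; Z[17]=0
i=18: i≥r, start 0; Z[18]=0
i=19: i≥r, start 0; Z[19]=0
i=20: i≥r, start 0; Z[20]=0
i=21: i≥r, start 0; Z[21]=0
i=22: i≥r, start 0; Z[22]=0
i=23: i≥r, start 0; Z[23]=1 grow→box=[23,24)
i=24: i≥r, start 0; Z[24]=0
i=25: i≥r, start 0; Z[25]=0
i=26: i≥r, start 0; Z[26]=0
i=27: i≥r, start 0; Z[27]=4 grow→box=[27,31)
i=28: min(r-i=3, Z[1]=0)=0; Z[28]=0
i=29: min(r-i=2, Z[2]=0)=0; Z[29]=0
i=30: min(r-i=1, Z[3]=0)=0; Z[30]=0

[31, 0, 0, 0, 0, 4, 0, 0, 0, 0, 0, 0, 0, 4, 0, 0, 0, 0, 0, 0, 0, 0, 0, 1, 0, 0, 0, 4, 0, 0, 0]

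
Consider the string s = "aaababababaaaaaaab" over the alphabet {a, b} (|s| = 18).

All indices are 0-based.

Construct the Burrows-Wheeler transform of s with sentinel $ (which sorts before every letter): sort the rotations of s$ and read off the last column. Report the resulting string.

bbaaaa$aaabbbaaaaaa

rank  rotation             last
    0  $aaababababaaaaaaab  b
    1  aaaaaaab$aaabababab  b
    2  aaaaaab$aaababababa  a
    3  aaaaab$aaababababaa  a
    4  aaaab$aaababababaaa  a
    5  aaab$aaababababaaaa  a
    6  aaababababaaaaaaab$  $
    7  aab$aaababababaaaaa  a
    8  aababababaaaaaaab$a  a
    9  ab$aaababababaaaaaa  a
   10  abaaaaaaab$aaababab  b
   11  ababaaaaaaab$aaabab  b
   12  abababaaaaaaab$aaab  b
   13  ababababaaaaaaab$aa  a
   14  b$aaababababaaaaaaa  a
   15  baaaaaaab$aaabababa  a
   16  babaaaaaaab$aaababa  a
   17  bababaaaaaaab$aaaba  a
   18  babababaaaaaaab$aaa  a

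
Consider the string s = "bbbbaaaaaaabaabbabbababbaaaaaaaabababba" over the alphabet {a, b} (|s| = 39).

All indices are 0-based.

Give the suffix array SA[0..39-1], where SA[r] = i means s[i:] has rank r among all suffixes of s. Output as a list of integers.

[38, 24, 4, 25, 5, 26, 6, 27, 7, 28, 8, 29, 9, 30, 12, 10, 31, 33, 19, 35, 21, 16, 13, 37, 23, 3, 11, 32, 18, 34, 20, 15, 36, 22, 2, 17, 14, 1, 0]

rank→(start, suffix):
  0 → (38, 'a')
  1 → (24, 'aaaaaaaabababba')
  2 → (4, 'aaaaaaabaabbabbababbaaaaaaaabababba')
  3 → (25, 'aaaaaaabababba')
  4 → (5, 'aaaaaabaabbabbababbaaaaaaaabababba')
  5 → (26, 'aaaaaabababba')
  6 → (6, 'aaaaabaabbabbababbaaaaaaaabababba')
  7 → (27, 'aaaaabababba')
  8 → (7, 'aaaabaabbabbababbaaaaaaaabababba')
  9 → (28, 'aaaabababba')
  10 → (8, 'aaabaabbabbababbaaaaaaaabababba')
  11 → (29, 'aaabababba')
  12 → (9, 'aabaabbabbababbaaaaaaaabababba')
  13 → (30, 'aabababba')
  14 → (12, 'aabbabbababbaaaaaaaabababba')
  15 → (10, 'abaabbabbababbaaaaaaaabababba')
  16 → (31, 'abababba')
  17 → (33, 'ababba')
  18 → (19, 'ababbaaaaaaaabababba')
  19 → (35, 'abba')
  20 → (21, 'abbaaaaaaaabababba')
  21 → (16, 'abbababbaaaaaaaabababba')
  22 → (13, 'abbabbababbaaaaaaaabababba')
  23 → (37, 'ba')
  24 → (23, 'baaaaaaaabababba')
  25 → (3, 'baaaaaaabaabbabbababbaaaaaaaabababba')
  26 → (11, 'baabbabbababbaaaaaaaabababba')
  27 → (32, 'bababba')
  28 → (18, 'bababbaaaaaaaabababba')
  29 → (34, 'babba')
  30 → (20, 'babbaaaaaaaabababba')
  31 → (15, 'babbababbaaaaaaaabababba')
  32 → (36, 'bba')
  33 → (22, 'bbaaaaaaaabababba')
  34 → (2, 'bbaaaaaaabaabbabbababbaaaaaaaabababba')
  35 → (17, 'bbababbaaaaaaaabababba')
  36 → (14, 'bbabbababbaaaaaaaabababba')
  37 → (1, 'bbbaaaaaaabaabbabbababbaaaaaaaabababba')
  38 → (0, 'bbbbaaaaaaabaabbabbababbaaaaaaaabababba')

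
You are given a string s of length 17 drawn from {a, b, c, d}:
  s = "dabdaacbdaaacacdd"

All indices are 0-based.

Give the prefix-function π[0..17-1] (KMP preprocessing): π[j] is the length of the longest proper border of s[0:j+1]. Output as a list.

π[0] = 0
j=1 s[j]='a': π[1]=0 (border '')
j=2 s[j]='b': π[2]=0 (border '')
j=3 s[j]='d': π[3]=1 (border 'd')
j=4 s[j]='a': π[4]=2 (border 'da')
j=5 s[j]='a': k: 2→0; π[5]=0 (border '')
j=6 s[j]='c': π[6]=0 (border '')
j=7 s[j]='b': π[7]=0 (border '')
j=8 s[j]='d': π[8]=1 (border 'd')
j=9 s[j]='a': π[9]=2 (border 'da')
j=10 s[j]='a': k: 2→0; π[10]=0 (border '')
j=11 s[j]='a': π[11]=0 (border '')
j=12 s[j]='c': π[12]=0 (border '')
j=13 s[j]='a': π[13]=0 (border '')
j=14 s[j]='c': π[14]=0 (border '')
j=15 s[j]='d': π[15]=1 (border 'd')
j=16 s[j]='d': k: 1→0; π[16]=1 (border 'd')

[0, 0, 0, 1, 2, 0, 0, 0, 1, 2, 0, 0, 0, 0, 0, 1, 1]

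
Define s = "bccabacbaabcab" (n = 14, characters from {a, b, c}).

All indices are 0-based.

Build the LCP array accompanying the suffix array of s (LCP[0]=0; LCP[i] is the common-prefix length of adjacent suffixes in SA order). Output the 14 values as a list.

rank→(start, suffix):
  0 → (8, 'aabcab')
  1 → (12, 'ab')
  2 → (3, 'abacbaabcab')
  3 → (9, 'abcab')
  4 → (5, 'acbaabcab')
  5 → (13, 'b')
  6 → (7, 'baabcab')
  7 → (4, 'bacbaabcab')
  8 → (10, 'bcab')
  9 → (0, 'bccabacbaabcab')
  10 → (11, 'cab')
  11 → (2, 'cabacbaabcab')
  12 → (6, 'cbaabcab')
  13 → (1, 'ccabacbaabcab')

SA = [8, 12, 3, 9, 5, 13, 7, 4, 10, 0, 11, 2, 6, 1]
rank  pair      lcp
   1  s[8:],s[12:]  1  'a'
   2  s[12:],s[3:]  2  'ab'
   3  s[3:],s[9:]  2  'ab'
   4  s[9:],s[5:]  1  'a'
   5  s[5:],s[13:]  0  ''
   6  s[13:],s[7:]  1  'b'
   7  s[7:],s[4:]  2  'ba'
   8  s[4:],s[10:]  1  'b'
   9  s[10:],s[0:]  2  'bc'
  10  s[0:],s[11:]  0  ''
  11  s[11:],s[2:]  3  'cab'
  12  s[2:],s[6:]  1  'c'
  13  s[6:],s[1:]  1  'c'

[0, 1, 2, 2, 1, 0, 1, 2, 1, 2, 0, 3, 1, 1]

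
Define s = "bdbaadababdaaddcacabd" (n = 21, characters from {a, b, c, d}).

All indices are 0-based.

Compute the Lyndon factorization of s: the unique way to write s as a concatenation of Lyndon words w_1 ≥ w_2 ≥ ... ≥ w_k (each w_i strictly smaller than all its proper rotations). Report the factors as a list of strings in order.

emit factor 1: 'bd' (i=0, period=2)
emit factor 2: 'b' (i=2, period=1)
emit factor 3: 'aadababdaaddcacabd' (i=3, period=18)

["bd", "b", "aadababdaaddcacabd"]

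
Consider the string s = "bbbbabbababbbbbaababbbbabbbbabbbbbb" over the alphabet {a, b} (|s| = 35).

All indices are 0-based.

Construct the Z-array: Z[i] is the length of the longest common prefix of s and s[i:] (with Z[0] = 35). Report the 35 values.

[35, 3, 2, 1, 0, 2, 1, 0, 1, 0, 4, 5, 3, 2, 1, 0, 0, 1, 0, 7, 3, 2, 1, 0, 7, 3, 2, 1, 0, 4, 4, 4, 3, 2, 1]

Z[0]=35
i=1: i≥r, start 0; Z[1]=3 scan→box=[1,4)
i=2: min(r-i=2, Z[1]=3)=2; Z[2]=2
i=3: min(r-i=1, Z[2]=2)=1; Z[3]=1
i=4: i≥r, start 0; Z[4]=0
i=5: i≥r, start 0; Z[5]=2 scan→box=[5,7)
i=6: min(r-i=1, Z[1]=3)=1; Z[6]=1
i=7: i≥r, start 0; Z[7]=0
i=8: i≥r, start 0; Z[8]=1 scan→box=[8,9)
i=9: i≥r, start 0; Z[9]=0
i=10: i≥r, start 0; Z[10]=4 scan→box=[10,14)
i=11: min(r-i=3, Z[1]=3)=3; Z[11]=5 scan→box=[11,16)
i=12: min(r-i=4, Z[1]=3)=3; Z[12]=3
i=13: min(r-i=3, Z[2]=2)=2; Z[13]=2
i=14: min(r-i=2, Z[3]=1)=1; Z[14]=1
i=15: min(r-i=1, Z[4]=0)=0; Z[15]=0
i=16: i≥r, start 0; Z[16]=0
i=17: i≥r, start 0; Z[17]=1 scan→box=[17,18)
i=18: i≥r, start 0; Z[18]=0
i=19: i≥r, start 0; Z[19]=7 scan→box=[19,26)
i=20: min(r-i=6, Z[1]=3)=3; Z[20]=3
i=21: min(r-i=5, Z[2]=2)=2; Z[21]=2
i=22: min(r-i=4, Z[3]=1)=1; Z[22]=1
i=23: min(r-i=3, Z[4]=0)=0; Z[23]=0
i=24: min(r-i=2, Z[5]=2)=2; Z[24]=7 scan→box=[24,31)
i=25: min(r-i=6, Z[1]=3)=3; Z[25]=3
i=26: min(r-i=5, Z[2]=2)=2; Z[26]=2
i=27: min(r-i=4, Z[3]=1)=1; Z[27]=1
i=28: min(r-i=3, Z[4]=0)=0; Z[28]=0
i=29: min(r-i=2, Z[5]=2)=2; Z[29]=4 scan→box=[29,33)
i=30: min(r-i=3, Z[1]=3)=3; Z[30]=4 scan→box=[30,34)
i=31: min(r-i=3, Z[1]=3)=3; Z[31]=4 scan→box=[31,35)
i=32: min(r-i=3, Z[1]=3)=3; Z[32]=3
i=33: min(r-i=2, Z[2]=2)=2; Z[33]=2
i=34: min(r-i=1, Z[3]=1)=1; Z[34]=1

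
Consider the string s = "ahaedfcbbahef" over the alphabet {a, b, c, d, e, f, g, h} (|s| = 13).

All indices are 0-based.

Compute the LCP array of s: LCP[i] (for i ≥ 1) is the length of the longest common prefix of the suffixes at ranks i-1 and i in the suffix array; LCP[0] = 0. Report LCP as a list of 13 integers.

sorted suffixes:
  #0 SA[0]=2  'aedfcbbahef'
  #1 SA[1]=0  'ahaedfcbbahef'
  #2 SA[2]=9  'ahef'
  #3 SA[3]=8  'bahef'
  #4 SA[4]=7  'bbahef'
  #5 SA[5]=6  'cbbahef'
  #6 SA[6]=4  'dfcbbahef'
  #7 SA[7]=3  'edfcbbahef'
  #8 SA[8]=11  'ef'
  #9 SA[9]=12  'f'
  #10 SA[10]=5  'fcbbahef'
  #11 SA[11]=1  'haedfcbbahef'
  #12 SA[12]=10  'hef'

SA = [2, 0, 9, 8, 7, 6, 4, 3, 11, 12, 5, 1, 10]
rank  pair      lcp
   1  s[2:],s[0:]  1  'a'
   2  s[0:],s[9:]  2  'ah'
   3  s[9:],s[8:]  0  ''
   4  s[8:],s[7:]  1  'b'
   5  s[7:],s[6:]  0  ''
   6  s[6:],s[4:]  0  ''
   7  s[4:],s[3:]  0  ''
   8  s[3:],s[11:]  1  'e'
   9  s[11:],s[12:]  0  ''
  10  s[12:],s[5:]  1  'f'
  11  s[5:],s[1:]  0  ''
  12  s[1:],s[10:]  1  'h'

[0, 1, 2, 0, 1, 0, 0, 0, 1, 0, 1, 0, 1]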